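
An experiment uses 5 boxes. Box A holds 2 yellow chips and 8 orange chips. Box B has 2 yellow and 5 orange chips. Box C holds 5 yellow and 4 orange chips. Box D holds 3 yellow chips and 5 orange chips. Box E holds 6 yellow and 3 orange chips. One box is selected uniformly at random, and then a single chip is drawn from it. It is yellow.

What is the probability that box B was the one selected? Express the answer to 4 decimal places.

Compute the likelihood of this draw for each case: P(data | box A) = (2/10) = 0.2; P(data | box B) = (2/7) = 0.28571; P(data | box C) = (5/9) = 0.55556; P(data | box D) = (3/8) = 0.375; P(data | box E) = (6/9) = 0.66667.
The prior-weighted likelihoods are 1/5 · 0.2 = 0.04, 1/5 · 0.28571 = 0.057143, 1/5 · 0.55556 = 0.11111, 1/5 · 0.375 = 0.075, 1/5 · 0.66667 = 0.13333; summing to 0.41659.
So P(box B | data) = (0.057143) / (0.41659) = 0.13717.

0.1372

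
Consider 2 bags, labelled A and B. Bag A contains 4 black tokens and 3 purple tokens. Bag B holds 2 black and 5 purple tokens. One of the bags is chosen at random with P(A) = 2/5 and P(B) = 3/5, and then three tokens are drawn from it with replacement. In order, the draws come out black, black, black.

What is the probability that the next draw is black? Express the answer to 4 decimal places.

0.5263

Compute the likelihood of the observed sequence for each case: P(data | bag A) = (4/7)(4/7)(4/7) = 0.18659; P(data | bag B) = (2/7)(2/7)(2/7) = 0.023324.
Multiplying each by its prior: 2/5 · 0.18659 = 0.074636, 3/5 · 0.023324 = 0.013994; summing to 0.08863.
Dividing through by the total gives posterior P(bag A | data) = 0.84211, P(bag B | data) = 0.15789.
So P(black next | data) = Σ P(black next | H) P(H | data) = (4/7)(0.84211) + (2/7)(0.15789) = 0.52632.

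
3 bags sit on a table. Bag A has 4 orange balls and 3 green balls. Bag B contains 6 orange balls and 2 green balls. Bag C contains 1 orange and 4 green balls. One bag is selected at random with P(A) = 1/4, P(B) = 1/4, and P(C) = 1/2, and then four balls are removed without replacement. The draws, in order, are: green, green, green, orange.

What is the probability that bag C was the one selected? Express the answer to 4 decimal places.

The likelihood of the observed sequence under each hypothesis: P(data | bag A) = (3/7)(2/6)(1/5)(4/4) = 1/35; P(data | bag B) = (2/8)(1/7)(0/6) = 0; P(data | bag C) = (4/5)(3/4)(2/3)(1/2) = 1/5.
Weighting by the prior gives 1/4 · 1/35 = 1/140, 1/4 · 0 = 0, 1/2 · 1/5 = 1/10; these sum to 3/28.
Therefore the posterior P(bag C | data) = (1/10) / (3/28) = 14/15.

0.9333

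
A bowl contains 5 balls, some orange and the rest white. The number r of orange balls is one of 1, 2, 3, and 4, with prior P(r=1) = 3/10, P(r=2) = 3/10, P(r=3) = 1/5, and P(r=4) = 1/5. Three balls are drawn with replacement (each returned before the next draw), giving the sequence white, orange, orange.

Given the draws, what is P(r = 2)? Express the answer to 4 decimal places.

Under each hypothesis, the probability of the observed sequence is: P(data | r = 1) = (4/5)(1/5)(1/5) = 4/125; P(data | r = 2) = (3/5)(2/5)(2/5) = 12/125; P(data | r = 3) = (2/5)(3/5)(3/5) = 18/125; P(data | r = 4) = (1/5)(4/5)(4/5) = 16/125.
Weighting by the prior gives 3/10 · 4/125 = 6/625, 3/10 · 12/125 = 18/625, 1/5 · 18/125 = 18/625, 1/5 · 16/125 = 16/625; with total 58/625.
Therefore the posterior P(r = 2 | data) = (18/625) / (58/625) = 9/29.

0.3103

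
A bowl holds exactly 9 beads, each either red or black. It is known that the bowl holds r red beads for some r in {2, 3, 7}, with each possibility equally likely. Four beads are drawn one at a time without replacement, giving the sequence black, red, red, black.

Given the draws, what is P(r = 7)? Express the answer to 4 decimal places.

For each hypothesis, P(data | H) works out to: P(data | r = 2) = (7/9)(2/8)(1/7)(6/6) = 1/36; P(data | r = 3) = (6/9)(3/8)(2/7)(5/6) = 5/84; P(data | r = 7) = (2/9)(7/8)(6/7)(1/6) = 1/36.
Weighting by the prior gives 1/3 · 1/36 = 1/108, 1/3 · 5/84 = 5/252, 1/3 · 1/36 = 1/108; these sum to 29/756.
Therefore the posterior P(r = 7 | data) = (1/108) / (29/756) = 7/29.

0.2414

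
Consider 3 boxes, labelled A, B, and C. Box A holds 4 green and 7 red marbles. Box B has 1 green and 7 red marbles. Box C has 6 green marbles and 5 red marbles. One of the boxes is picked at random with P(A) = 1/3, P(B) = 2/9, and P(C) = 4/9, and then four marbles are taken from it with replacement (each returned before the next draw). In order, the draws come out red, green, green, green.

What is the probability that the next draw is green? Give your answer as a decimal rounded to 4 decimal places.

The likelihood of the observed sequence under each hypothesis: P(data | box A) = (7/11)(4/11)(4/11)(4/11) = 0.030599; P(data | box B) = (7/8)(1/8)(1/8)(1/8) = 0.001709; P(data | box C) = (5/11)(6/11)(6/11)(6/11) = 0.073765.
Weighting by the prior gives 1/3 · 0.030599 = 0.0102, 2/9 · 0.001709 = 0.00037977, 4/9 · 0.073765 = 0.032785; summing to 0.043364.
Dividing through by the total gives posterior P(box A | data) = 0.23521, P(box B | data) = 0.0087578, P(box C | data) = 0.75603.
The predictive probability is P(green next | data) = (4/11)(0.23521) + (1/8)(0.0087578) + (6/11)(0.75603) = 0.49901.

0.4990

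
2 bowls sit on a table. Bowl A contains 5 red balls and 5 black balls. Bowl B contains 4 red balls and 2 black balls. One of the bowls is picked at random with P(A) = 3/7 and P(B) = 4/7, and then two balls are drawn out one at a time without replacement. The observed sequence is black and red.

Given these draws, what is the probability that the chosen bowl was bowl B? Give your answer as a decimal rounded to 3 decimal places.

Under each hypothesis, the probability of the observed sequence is: P(data | bowl A) = (5/10)(5/9) = 5/18; P(data | bowl B) = (2/6)(4/5) = 4/15.
Weighting by the prior gives 3/7 · 5/18 = 5/42, 4/7 · 4/15 = 16/105; these sum to 19/70.
By Bayes' rule, P(bowl B | data) = (16/105) / (19/70) = 32/57.

0.561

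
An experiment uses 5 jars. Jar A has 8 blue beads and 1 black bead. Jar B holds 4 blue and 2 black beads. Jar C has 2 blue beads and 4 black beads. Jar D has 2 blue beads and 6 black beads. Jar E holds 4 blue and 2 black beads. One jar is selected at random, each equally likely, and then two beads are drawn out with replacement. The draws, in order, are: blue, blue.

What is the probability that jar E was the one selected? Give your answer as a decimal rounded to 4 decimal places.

0.2399

For each hypothesis, P(data | H) works out to: P(data | jar A) = (8/9)(8/9) = 0.79012; P(data | jar B) = (4/6)(4/6) = 0.44444; P(data | jar C) = (2/6)(2/6) = 0.11111; P(data | jar D) = (2/8)(2/8) = 0.0625; P(data | jar E) = (4/6)(4/6) = 0.44444.
The prior-weighted likelihoods are 1/5 · 0.79012 = 0.15802, 1/5 · 0.44444 = 0.088889, 1/5 · 0.11111 = 0.022222, 1/5 · 0.0625 = 0.0125, 1/5 · 0.44444 = 0.088889; with total 0.37052.
By Bayes' rule, P(jar E | data) = (0.088889) / (0.37052) = 0.2399.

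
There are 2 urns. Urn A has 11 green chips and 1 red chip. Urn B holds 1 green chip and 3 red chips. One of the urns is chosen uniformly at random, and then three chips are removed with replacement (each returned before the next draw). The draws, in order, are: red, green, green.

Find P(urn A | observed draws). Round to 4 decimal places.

0.5990

Compute the likelihood of the observed sequence for each case: P(data | urn A) = (1/12)(11/12)(11/12) = 0.070023; P(data | urn B) = (3/4)(1/4)(1/4) = 0.046875.
Weighting by the prior gives 1/2 · 0.070023 = 0.035012, 1/2 · 0.046875 = 0.023438; these sum to 0.058449.
Hence P(urn A | data) = (0.035012) / (0.058449) = 0.59901.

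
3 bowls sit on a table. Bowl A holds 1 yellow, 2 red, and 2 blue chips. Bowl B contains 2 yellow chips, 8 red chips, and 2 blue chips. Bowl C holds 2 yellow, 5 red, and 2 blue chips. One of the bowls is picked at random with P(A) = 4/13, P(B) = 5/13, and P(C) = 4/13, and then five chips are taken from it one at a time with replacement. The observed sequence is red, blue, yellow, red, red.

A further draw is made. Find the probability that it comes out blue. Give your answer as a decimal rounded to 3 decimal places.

0.236

Under each hypothesis, the probability of the observed sequence is: P(data | bowl A) = (2/5)(2/5)(1/5)(2/5)(2/5) = 0.00512; P(data | bowl B) = (8/12)(2/12)(2/12)(8/12)(8/12) = 0.0082305; P(data | bowl C) = (5/9)(2/9)(2/9)(5/9)(5/9) = 0.0084675.
The prior-weighted likelihoods are 4/13 · 0.00512 = 0.0015754, 5/13 · 0.0082305 = 0.0031656, 4/13 · 0.0084675 = 0.0026054; these sum to 0.0073463.
The posterior is then P(bowl A | data) = 0.21444, P(bowl B | data) = 0.4309, P(bowl C | data) = 0.35465.
The predictive probability is P(blue next | data) = (2/5)(0.21444) + (1/6)(0.4309) + (2/9)(0.35465) = 0.23641.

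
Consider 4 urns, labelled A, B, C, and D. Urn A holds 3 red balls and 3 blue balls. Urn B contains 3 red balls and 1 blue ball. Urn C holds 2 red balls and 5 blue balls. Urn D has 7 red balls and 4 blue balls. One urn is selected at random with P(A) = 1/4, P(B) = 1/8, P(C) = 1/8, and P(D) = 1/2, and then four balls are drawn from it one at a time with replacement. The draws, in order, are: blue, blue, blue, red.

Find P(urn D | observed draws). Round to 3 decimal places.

0.337

For each hypothesis, P(data | H) works out to: P(data | urn A) = (3/6)(3/6)(3/6)(3/6) = 0.0625; P(data | urn B) = (1/4)(1/4)(1/4)(3/4) = 0.011719; P(data | urn C) = (5/7)(5/7)(5/7)(2/7) = 0.10412; P(data | urn D) = (4/11)(4/11)(4/11)(7/11) = 0.030599.
Multiplying each by its prior: 1/4 · 0.0625 = 0.015625, 1/8 · 0.011719 = 0.0014648, 1/8 · 0.10412 = 0.013015, 1/2 · 0.030599 = 0.0153; these sum to 0.045405.
Therefore the posterior P(urn D | data) = (0.0153) / (0.045405) = 0.33696.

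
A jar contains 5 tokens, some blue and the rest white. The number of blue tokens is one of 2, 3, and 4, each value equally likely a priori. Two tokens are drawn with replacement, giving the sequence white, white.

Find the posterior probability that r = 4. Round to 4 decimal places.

0.0714

For each hypothesis, P(data | H) works out to: P(data | r = 2) = (3/5)(3/5) = 9/25; P(data | r = 3) = (2/5)(2/5) = 4/25; P(data | r = 4) = (1/5)(1/5) = 1/25.
Weighting by the prior gives 1/3 · 9/25 = 3/25, 1/3 · 4/25 = 4/75, 1/3 · 1/25 = 1/75; summing to 14/75.
Therefore the posterior P(r = 4 | data) = (1/75) / (14/75) = 1/14.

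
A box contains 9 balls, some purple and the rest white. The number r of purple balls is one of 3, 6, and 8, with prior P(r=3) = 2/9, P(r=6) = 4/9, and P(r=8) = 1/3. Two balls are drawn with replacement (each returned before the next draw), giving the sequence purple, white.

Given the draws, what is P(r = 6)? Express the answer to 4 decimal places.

0.5455

Compute the likelihood of the observed sequence for each case: P(data | r = 3) = (3/9)(6/9) = 2/9; P(data | r = 6) = (6/9)(3/9) = 2/9; P(data | r = 8) = (8/9)(1/9) = 8/81.
The prior-weighted likelihoods are 2/9 · 2/9 = 4/81, 4/9 · 2/9 = 8/81, 1/3 · 8/81 = 8/243; with total 44/243.
By Bayes' rule, P(r = 6 | data) = (8/81) / (44/243) = 6/11.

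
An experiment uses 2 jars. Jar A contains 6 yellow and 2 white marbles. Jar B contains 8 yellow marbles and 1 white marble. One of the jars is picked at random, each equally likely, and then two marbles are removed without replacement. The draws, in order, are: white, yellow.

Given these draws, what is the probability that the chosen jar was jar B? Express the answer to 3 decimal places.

Compute the likelihood of the observed sequence for each case: P(data | jar A) = (2/8)(6/7) = 3/14; P(data | jar B) = (1/9)(8/8) = 1/9.
Weighting by the prior gives 1/2 · 3/14 = 3/28, 1/2 · 1/9 = 1/18; these sum to 41/252.
So P(jar B | data) = (1/18) / (41/252) = 14/41.

0.341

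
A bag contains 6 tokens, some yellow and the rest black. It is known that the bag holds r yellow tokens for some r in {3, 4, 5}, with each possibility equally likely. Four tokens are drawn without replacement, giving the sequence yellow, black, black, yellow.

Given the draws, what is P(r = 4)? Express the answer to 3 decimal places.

0.400

Under each hypothesis, the probability of the observed sequence is: P(data | r = 3) = (3/6)(3/5)(2/4)(2/3) = 1/10; P(data | r = 4) = (4/6)(2/5)(1/4)(3/3) = 1/15; P(data | r = 5) = (5/6)(1/5)(0/4) = 0.
Weighting by the prior gives 1/3 · 1/10 = 1/30, 1/3 · 1/15 = 1/45, 1/3 · 0 = 0; with total 1/18.
Therefore the posterior P(r = 4 | data) = (1/45) / (1/18) = 2/5.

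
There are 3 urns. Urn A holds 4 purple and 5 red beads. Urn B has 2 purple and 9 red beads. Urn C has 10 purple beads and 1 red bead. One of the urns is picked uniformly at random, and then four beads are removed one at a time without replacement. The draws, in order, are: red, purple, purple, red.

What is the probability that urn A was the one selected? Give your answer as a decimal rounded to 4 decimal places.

The likelihood of the observed sequence under each hypothesis: P(data | urn A) = (5/9)(4/8)(3/7)(4/6) = 0.079365; P(data | urn B) = (9/11)(2/10)(1/9)(8/8) = 0.018182; P(data | urn C) = (1/11)(10/10)(9/9)(0/8) = 0.
Weighting by the prior gives 1/3 · 0.079365 = 0.026455, 1/3 · 0.018182 = 0.0060606, 1/3 · 0 = 0; these sum to 0.032516.
Hence P(urn A | data) = (0.026455) / (0.032516) = 0.81361.

0.8136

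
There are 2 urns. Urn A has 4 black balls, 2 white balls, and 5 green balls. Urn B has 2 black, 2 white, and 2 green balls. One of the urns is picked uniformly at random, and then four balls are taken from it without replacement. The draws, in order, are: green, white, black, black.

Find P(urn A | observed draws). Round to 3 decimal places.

For each hypothesis, P(data | H) works out to: P(data | urn A) = (5/11)(2/10)(4/9)(3/8) = 0.015152; P(data | urn B) = (2/6)(2/5)(2/4)(1/3) = 0.022222.
Multiplying each by its prior: 1/2 · 0.015152 = 0.0075758, 1/2 · 0.022222 = 0.011111; with total 0.018687.
So P(urn A | data) = (0.0075758) / (0.018687) = 0.40541.

0.405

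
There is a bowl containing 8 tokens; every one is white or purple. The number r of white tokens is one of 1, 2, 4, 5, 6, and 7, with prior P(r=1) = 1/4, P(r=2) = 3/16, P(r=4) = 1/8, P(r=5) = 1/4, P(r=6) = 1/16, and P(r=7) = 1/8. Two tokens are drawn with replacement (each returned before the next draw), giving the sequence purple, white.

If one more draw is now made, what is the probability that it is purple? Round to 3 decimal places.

Compute the likelihood of the observed sequence for each case: P(data | r = 1) = (7/8)(1/8) = 7/64; P(data | r = 2) = (6/8)(2/8) = 3/16; P(data | r = 4) = (4/8)(4/8) = 1/4; P(data | r = 5) = (3/8)(5/8) = 15/64; P(data | r = 6) = (2/8)(6/8) = 3/16; P(data | r = 7) = (1/8)(7/8) = 7/64.
The prior-weighted likelihoods are 1/4 · 7/64 = 7/256, 3/16 · 3/16 = 9/256, 1/8 · 1/4 = 1/32, 1/4 · 15/64 = 15/256, 1/16 · 3/16 = 3/256, 1/8 · 7/64 = 7/512; these sum to 91/512.
Dividing through by the total gives posterior P(r = 1 | data) = 2/13, P(r = 2 | data) = 18/91, P(r = 4 | data) = 16/91, P(r = 5 | data) = 30/91, P(r = 6 | data) = 6/91, P(r = 7 | data) = 1/13.
Averaging over the posterior, P(purple next | data) = (7/8)(2/13) + (3/4)(18/91) + (1/2)(16/91) + (3/8)(30/91) + (1/4)(6/91) + (1/8)(1/13) = 379/728.

0.521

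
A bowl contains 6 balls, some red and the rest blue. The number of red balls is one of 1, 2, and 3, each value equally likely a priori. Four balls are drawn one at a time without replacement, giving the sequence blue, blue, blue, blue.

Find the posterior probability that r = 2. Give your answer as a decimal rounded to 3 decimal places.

0.167

The likelihood of the observed sequence under each hypothesis: P(data | r = 1) = (5/6)(4/5)(3/4)(2/3) = 1/3; P(data | r = 2) = (4/6)(3/5)(2/4)(1/3) = 1/15; P(data | r = 3) = (3/6)(2/5)(1/4)(0/3) = 0.
Weighting by the prior gives 1/3 · 1/3 = 1/9, 1/3 · 1/15 = 1/45, 1/3 · 0 = 0; summing to 2/15.
By Bayes' rule, P(r = 2 | data) = (1/45) / (2/15) = 1/6.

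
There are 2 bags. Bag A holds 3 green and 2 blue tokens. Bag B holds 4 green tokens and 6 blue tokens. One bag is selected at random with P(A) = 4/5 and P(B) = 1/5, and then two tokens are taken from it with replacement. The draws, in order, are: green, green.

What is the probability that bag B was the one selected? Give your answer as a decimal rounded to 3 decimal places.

Compute the likelihood of the observed sequence for each case: P(data | bag A) = (3/5)(3/5) = 9/25; P(data | bag B) = (4/10)(4/10) = 4/25.
Multiplying each by its prior: 4/5 · 9/25 = 36/125, 1/5 · 4/25 = 4/125; summing to 8/25.
By Bayes' rule, P(bag B | data) = (4/125) / (8/25) = 1/10.

0.100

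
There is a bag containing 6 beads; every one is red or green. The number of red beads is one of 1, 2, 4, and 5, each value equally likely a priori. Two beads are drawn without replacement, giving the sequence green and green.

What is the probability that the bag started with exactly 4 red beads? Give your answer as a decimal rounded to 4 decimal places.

Under each hypothesis, the probability of the observed sequence is: P(data | r = 1) = (5/6)(4/5) = 2/3; P(data | r = 2) = (4/6)(3/5) = 2/5; P(data | r = 4) = (2/6)(1/5) = 1/15; P(data | r = 5) = (1/6)(0/5) = 0.
The prior-weighted likelihoods are 1/4 · 2/3 = 1/6, 1/4 · 2/5 = 1/10, 1/4 · 1/15 = 1/60, 1/4 · 0 = 0; these sum to 17/60.
By Bayes' rule, P(r = 4 | data) = (1/60) / (17/60) = 1/17.

0.0588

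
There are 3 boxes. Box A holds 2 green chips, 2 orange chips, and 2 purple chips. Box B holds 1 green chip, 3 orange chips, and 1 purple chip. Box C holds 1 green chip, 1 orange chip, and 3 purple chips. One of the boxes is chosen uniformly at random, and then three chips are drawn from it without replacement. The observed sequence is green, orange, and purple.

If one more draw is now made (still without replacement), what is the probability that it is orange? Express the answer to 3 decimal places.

0.433

Under each hypothesis, the probability of the observed sequence is: P(data | box A) = (2/6)(2/5)(2/4) = 1/15; P(data | box B) = (1/5)(3/4)(1/3) = 1/20; P(data | box C) = (1/5)(1/4)(3/3) = 1/20.
Weighting by the prior gives 1/3 · 1/15 = 1/45, 1/3 · 1/20 = 1/60, 1/3 · 1/20 = 1/60; summing to 1/18.
Normalising, the posterior is P(box A | data) = 2/5, P(box B | data) = 3/10, P(box C | data) = 3/10.
The predictive probability is P(orange next | data) = (1/3)(2/5) + (1)(3/10) + (0)(3/10) = 13/30.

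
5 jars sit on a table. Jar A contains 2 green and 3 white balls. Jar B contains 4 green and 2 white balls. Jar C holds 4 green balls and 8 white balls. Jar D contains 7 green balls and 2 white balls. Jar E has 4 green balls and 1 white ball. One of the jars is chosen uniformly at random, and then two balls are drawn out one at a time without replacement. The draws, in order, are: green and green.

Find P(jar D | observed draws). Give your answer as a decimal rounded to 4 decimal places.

0.3288

Compute the likelihood of the observed sequence for each case: P(data | jar A) = (2/5)(1/4) = 0.1; P(data | jar B) = (4/6)(3/5) = 0.4; P(data | jar C) = (4/12)(3/11) = 0.090909; P(data | jar D) = (7/9)(6/8) = 0.58333; P(data | jar E) = (4/5)(3/4) = 0.6.
Multiplying each by its prior: 1/5 · 0.1 = 0.02, 1/5 · 0.4 = 0.08, 1/5 · 0.090909 = 0.018182, 1/5 · 0.58333 = 0.11667, 1/5 · 0.6 = 0.12; these sum to 0.35485.
Hence P(jar D | data) = (0.11667) / (0.35485) = 0.32878.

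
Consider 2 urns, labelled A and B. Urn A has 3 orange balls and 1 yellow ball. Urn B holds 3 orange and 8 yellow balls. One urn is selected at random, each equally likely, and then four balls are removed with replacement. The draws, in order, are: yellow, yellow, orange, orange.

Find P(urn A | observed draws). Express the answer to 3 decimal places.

Under each hypothesis, the probability of the observed sequence is: P(data | urn A) = (1/4)(1/4)(3/4)(3/4) = 0.035156; P(data | urn B) = (8/11)(8/11)(3/11)(3/11) = 0.039342.
The prior-weighted likelihoods are 1/2 · 0.035156 = 0.017578, 1/2 · 0.039342 = 0.019671; with total 0.037249.
Therefore the posterior P(urn A | data) = (0.017578) / (0.037249) = 0.47191.

0.472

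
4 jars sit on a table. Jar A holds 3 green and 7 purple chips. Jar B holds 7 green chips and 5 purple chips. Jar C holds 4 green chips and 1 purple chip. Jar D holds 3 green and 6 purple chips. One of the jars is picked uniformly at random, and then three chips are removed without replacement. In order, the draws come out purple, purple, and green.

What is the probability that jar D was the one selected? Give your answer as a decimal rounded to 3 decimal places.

0.389

The likelihood of the observed sequence under each hypothesis: P(data | jar A) = (7/10)(6/9)(3/8) = 0.175; P(data | jar B) = (5/12)(4/11)(7/10) = 0.10606; P(data | jar C) = (1/5)(0/4) = 0; P(data | jar D) = (6/9)(5/8)(3/7) = 0.17857.
The prior-weighted likelihoods are 1/4 · 0.175 = 0.04375, 1/4 · 0.10606 = 0.026515, 1/4 · 0 = 0, 1/4 · 0.17857 = 0.044643; these sum to 0.11491.
So P(jar D | data) = (0.044643) / (0.11491) = 0.38851.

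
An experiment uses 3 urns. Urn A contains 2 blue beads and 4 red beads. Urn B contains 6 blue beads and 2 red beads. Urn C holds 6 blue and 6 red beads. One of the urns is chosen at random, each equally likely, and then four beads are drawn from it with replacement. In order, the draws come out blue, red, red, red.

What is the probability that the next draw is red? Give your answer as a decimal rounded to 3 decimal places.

The likelihood of the observed sequence under each hypothesis: P(data | urn A) = (2/6)(4/6)(4/6)(4/6) = 0.098765; P(data | urn B) = (6/8)(2/8)(2/8)(2/8) = 0.011719; P(data | urn C) = (6/12)(6/12)(6/12)(6/12) = 0.0625.
The prior-weighted likelihoods are 1/3 · 0.098765 = 0.032922, 1/3 · 0.011719 = 0.0039062, 1/3 · 0.0625 = 0.020833; summing to 0.057661.
The posterior is then P(urn A | data) = 0.57095, P(urn B | data) = 0.067745, P(urn C | data) = 0.3613.
Averaging over the posterior, P(red next | data) = (2/3)(0.57095) + (1/4)(0.067745) + (1/2)(0.3613) = 0.57822.

0.578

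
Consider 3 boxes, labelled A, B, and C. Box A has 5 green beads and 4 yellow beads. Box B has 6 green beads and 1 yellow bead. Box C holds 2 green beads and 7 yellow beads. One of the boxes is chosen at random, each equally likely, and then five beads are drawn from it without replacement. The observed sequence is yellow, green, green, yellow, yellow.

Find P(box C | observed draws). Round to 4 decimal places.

For each hypothesis, P(data | H) works out to: P(data | box A) = (4/9)(5/8)(4/7)(3/6)(2/5) = 2/63; P(data | box B) = (1/7)(6/6)(5/5)(0/4) = 0; P(data | box C) = (7/9)(2/8)(1/7)(6/6)(5/5) = 1/36.
Multiplying each by its prior: 1/3 · 2/63 = 2/189, 1/3 · 0 = 0, 1/3 · 1/36 = 1/108; with total 5/252.
So P(box C | data) = (1/108) / (5/252) = 7/15.

0.4667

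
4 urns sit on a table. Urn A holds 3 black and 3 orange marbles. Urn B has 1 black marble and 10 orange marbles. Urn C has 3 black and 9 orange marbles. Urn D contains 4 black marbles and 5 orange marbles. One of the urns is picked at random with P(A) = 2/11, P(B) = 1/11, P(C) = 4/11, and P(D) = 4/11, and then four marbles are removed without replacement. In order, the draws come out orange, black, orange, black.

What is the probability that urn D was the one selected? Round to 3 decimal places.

The likelihood of the observed sequence under each hypothesis: P(data | urn A) = (3/6)(3/5)(2/4)(2/3) = 0.1; P(data | urn B) = (10/11)(1/10)(9/9)(0/8) = 0; P(data | urn C) = (9/12)(3/11)(8/10)(2/9) = 0.036364; P(data | urn D) = (5/9)(4/8)(4/7)(3/6) = 0.079365.
The prior-weighted likelihoods are 2/11 · 0.1 = 0.018182, 1/11 · 0 = 0, 4/11 · 0.036364 = 0.013223, 4/11 · 0.079365 = 0.02886; with total 0.060265.
By Bayes' rule, P(urn D | data) = (0.02886) / (0.060265) = 0.47889.

0.479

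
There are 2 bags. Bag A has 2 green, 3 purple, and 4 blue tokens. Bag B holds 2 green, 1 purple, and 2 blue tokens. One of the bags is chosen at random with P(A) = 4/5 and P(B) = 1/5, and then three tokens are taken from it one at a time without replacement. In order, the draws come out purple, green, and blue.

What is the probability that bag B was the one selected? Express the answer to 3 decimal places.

Compute the likelihood of the observed sequence for each case: P(data | bag A) = (3/9)(2/8)(4/7) = 1/21; P(data | bag B) = (1/5)(2/4)(2/3) = 1/15.
Weighting by the prior gives 4/5 · 1/21 = 4/105, 1/5 · 1/15 = 1/75; summing to 9/175.
By Bayes' rule, P(bag B | data) = (1/75) / (9/175) = 7/27.

0.259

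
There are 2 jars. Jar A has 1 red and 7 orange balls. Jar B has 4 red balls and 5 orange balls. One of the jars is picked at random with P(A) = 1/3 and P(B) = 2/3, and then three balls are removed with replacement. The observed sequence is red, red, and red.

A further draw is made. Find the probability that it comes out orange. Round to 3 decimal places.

For each hypothesis, P(data | H) works out to: P(data | jar A) = (1/8)(1/8)(1/8) = 0.0019531; P(data | jar B) = (4/9)(4/9)(4/9) = 0.087791.
The prior-weighted likelihoods are 1/3 · 0.0019531 = 0.00065104, 2/3 · 0.087791 = 0.058528; summing to 0.059179.
Dividing through by the total gives posterior P(jar A | data) = 0.011001, P(jar B | data) = 0.989.
The predictive probability is P(orange next | data) = (7/8)(0.011001) + (5/9)(0.989) = 0.55907.

0.559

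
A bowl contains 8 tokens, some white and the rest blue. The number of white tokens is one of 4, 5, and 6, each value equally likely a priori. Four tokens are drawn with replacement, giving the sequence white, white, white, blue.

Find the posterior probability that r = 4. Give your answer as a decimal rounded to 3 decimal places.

0.241

The likelihood of the observed sequence under each hypothesis: P(data | r = 4) = (4/8)(4/8)(4/8)(4/8) = 0.0625; P(data | r = 5) = (5/8)(5/8)(5/8)(3/8) = 0.091553; P(data | r = 6) = (6/8)(6/8)(6/8)(2/8) = 0.10547.
The prior-weighted likelihoods are 1/3 · 0.0625 = 0.020833, 1/3 · 0.091553 = 0.030518, 1/3 · 0.10547 = 0.035156; summing to 0.086507.
By Bayes' rule, P(r = 4 | data) = (0.020833) / (0.086507) = 0.24083.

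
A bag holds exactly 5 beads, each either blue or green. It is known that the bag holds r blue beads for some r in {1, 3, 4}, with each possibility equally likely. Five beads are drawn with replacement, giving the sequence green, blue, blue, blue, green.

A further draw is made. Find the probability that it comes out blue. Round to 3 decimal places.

0.634

Under each hypothesis, the probability of the observed sequence is: P(data | r = 1) = (4/5)(1/5)(1/5)(1/5)(4/5) = 0.00512; P(data | r = 3) = (2/5)(3/5)(3/5)(3/5)(2/5) = 0.03456; P(data | r = 4) = (1/5)(4/5)(4/5)(4/5)(1/5) = 0.02048.
Weighting by the prior gives 1/3 · 0.00512 = 0.0017067, 1/3 · 0.03456 = 0.01152, 1/3 · 0.02048 = 0.0068267; summing to 0.020053.
Normalising, the posterior is P(r = 1 | data) = 0.085106, P(r = 3 | data) = 0.57447, P(r = 4 | data) = 0.34043.
Averaging over the posterior, P(blue next | data) = (1/5)(0.085106) + (3/5)(0.57447) + (4/5)(0.34043) = 0.63404.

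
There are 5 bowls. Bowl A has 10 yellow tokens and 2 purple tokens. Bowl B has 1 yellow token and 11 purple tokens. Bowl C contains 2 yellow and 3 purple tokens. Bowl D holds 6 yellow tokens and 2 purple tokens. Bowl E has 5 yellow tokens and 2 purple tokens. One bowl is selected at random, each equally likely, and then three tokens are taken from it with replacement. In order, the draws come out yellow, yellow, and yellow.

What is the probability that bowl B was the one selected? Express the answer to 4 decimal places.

Compute the likelihood of the observed sequence for each case: P(data | bowl A) = (10/12)(10/12)(10/12) = 0.5787; P(data | bowl B) = (1/12)(1/12)(1/12) = 0.0005787; P(data | bowl C) = (2/5)(2/5)(2/5) = 0.064; P(data | bowl D) = (6/8)(6/8)(6/8) = 0.42188; P(data | bowl E) = (5/7)(5/7)(5/7) = 0.36443.
Weighting by the prior gives 1/5 · 0.5787 = 0.11574, 1/5 · 0.0005787 = 0.00011574, 1/5 · 0.064 = 0.0128, 1/5 · 0.42188 = 0.084375, 1/5 · 0.36443 = 0.072886; with total 0.28592.
Hence P(bowl B | data) = (0.00011574) / (0.28592) = 0.0004048.

0.0004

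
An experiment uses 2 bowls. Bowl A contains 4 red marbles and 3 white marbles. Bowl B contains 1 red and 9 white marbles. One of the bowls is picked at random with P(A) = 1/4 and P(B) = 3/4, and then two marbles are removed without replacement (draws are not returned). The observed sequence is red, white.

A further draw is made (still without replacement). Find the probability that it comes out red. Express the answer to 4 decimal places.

0.2927

Compute the likelihood of the observed sequence for each case: P(data | bowl A) = (4/7)(3/6) = 2/7; P(data | bowl B) = (1/10)(9/9) = 1/10.
Weighting by the prior gives 1/4 · 2/7 = 1/14, 3/4 · 1/10 = 3/40; these sum to 41/280.
The posterior is then P(bowl A | data) = 20/41, P(bowl B | data) = 21/41.
So P(red next | data) = Σ P(red next | H) P(H | data) = (3/5)(20/41) + (0)(21/41) = 12/41.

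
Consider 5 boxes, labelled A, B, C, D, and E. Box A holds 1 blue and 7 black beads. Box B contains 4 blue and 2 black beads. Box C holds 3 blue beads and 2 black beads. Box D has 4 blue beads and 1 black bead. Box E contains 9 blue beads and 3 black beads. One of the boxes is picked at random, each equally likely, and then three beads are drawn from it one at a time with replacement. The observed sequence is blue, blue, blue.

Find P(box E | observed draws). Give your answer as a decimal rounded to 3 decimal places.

0.291

For each hypothesis, P(data | H) works out to: P(data | box A) = (1/8)(1/8)(1/8) = 0.0019531; P(data | box B) = (4/6)(4/6)(4/6) = 0.2963; P(data | box C) = (3/5)(3/5)(3/5) = 0.216; P(data | box D) = (4/5)(4/5)(4/5) = 0.512; P(data | box E) = (9/12)(9/12)(9/12) = 0.42188.
Weighting by the prior gives 1/5 · 0.0019531 = 0.00039063, 1/5 · 0.2963 = 0.059259, 1/5 · 0.216 = 0.0432, 1/5 · 0.512 = 0.1024, 1/5 · 0.42188 = 0.084375; summing to 0.28962.
Therefore the posterior P(box E | data) = (0.084375) / (0.28962) = 0.29133.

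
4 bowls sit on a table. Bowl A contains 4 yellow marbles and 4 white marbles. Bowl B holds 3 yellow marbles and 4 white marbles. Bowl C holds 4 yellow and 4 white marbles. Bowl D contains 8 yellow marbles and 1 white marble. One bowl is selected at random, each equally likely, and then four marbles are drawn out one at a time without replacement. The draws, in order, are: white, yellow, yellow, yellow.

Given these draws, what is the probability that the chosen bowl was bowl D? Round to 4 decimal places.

0.4375

Under each hypothesis, the probability of the observed sequence is: P(data | bowl A) = (4/8)(4/7)(3/6)(2/5) = 2/35; P(data | bowl B) = (4/7)(3/6)(2/5)(1/4) = 1/35; P(data | bowl C) = (4/8)(4/7)(3/6)(2/5) = 2/35; P(data | bowl D) = (1/9)(8/8)(7/7)(6/6) = 1/9.
Weighting by the prior gives 1/4 · 2/35 = 1/70, 1/4 · 1/35 = 1/140, 1/4 · 2/35 = 1/70, 1/4 · 1/9 = 1/36; these sum to 4/63.
Hence P(bowl D | data) = (1/36) / (4/63) = 7/16.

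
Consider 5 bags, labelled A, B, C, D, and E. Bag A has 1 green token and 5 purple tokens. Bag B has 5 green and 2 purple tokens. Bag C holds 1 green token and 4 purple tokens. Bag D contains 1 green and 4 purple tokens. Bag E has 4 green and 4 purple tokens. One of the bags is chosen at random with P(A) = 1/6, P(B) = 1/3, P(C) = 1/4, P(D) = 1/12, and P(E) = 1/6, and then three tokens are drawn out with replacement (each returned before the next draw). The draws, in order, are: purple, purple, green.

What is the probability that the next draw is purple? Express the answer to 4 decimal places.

0.6474

Compute the likelihood of the observed sequence for each case: P(data | bag A) = (5/6)(5/6)(1/6) = 0.11574; P(data | bag B) = (2/7)(2/7)(5/7) = 0.058309; P(data | bag C) = (4/5)(4/5)(1/5) = 0.128; P(data | bag D) = (4/5)(4/5)(1/5) = 0.128; P(data | bag E) = (4/8)(4/8)(4/8) = 0.125.
The prior-weighted likelihoods are 1/6 · 0.11574 = 0.01929, 1/3 · 0.058309 = 0.019436, 1/4 · 0.128 = 0.032, 1/12 · 0.128 = 0.010667, 1/6 · 0.125 = 0.020833; summing to 0.10223.
Dividing through by the total gives posterior P(bag A | data) = 0.1887, P(bag B | data) = 0.19013, P(bag C | data) = 0.31303, P(bag D | data) = 0.10434, P(bag E | data) = 0.2038.
Averaging over the posterior, P(purple next | data) = (5/6)(0.1887) + (2/7)(0.19013) + (4/5)(0.31303) + (4/5)(0.10434) + (1/2)(0.2038) = 0.64737.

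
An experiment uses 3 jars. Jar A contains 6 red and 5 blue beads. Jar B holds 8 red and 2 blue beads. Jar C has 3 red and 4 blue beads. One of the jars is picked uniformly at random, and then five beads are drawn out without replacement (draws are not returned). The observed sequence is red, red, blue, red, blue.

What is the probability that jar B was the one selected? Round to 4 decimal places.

For each hypothesis, P(data | H) works out to: P(data | jar A) = (6/11)(5/10)(5/9)(4/8)(4/7) = 0.04329; P(data | jar B) = (8/10)(7/9)(2/8)(6/7)(1/6) = 0.022222; P(data | jar C) = (3/7)(2/6)(4/5)(1/4)(3/3) = 0.028571.
The prior-weighted likelihoods are 1/3 · 0.04329 = 0.01443, 1/3 · 0.022222 = 0.0074074, 1/3 · 0.028571 = 0.0095238; with total 0.031361.
By Bayes' rule, P(jar B | data) = (0.0074074) / (0.031361) = 0.2362.

0.2362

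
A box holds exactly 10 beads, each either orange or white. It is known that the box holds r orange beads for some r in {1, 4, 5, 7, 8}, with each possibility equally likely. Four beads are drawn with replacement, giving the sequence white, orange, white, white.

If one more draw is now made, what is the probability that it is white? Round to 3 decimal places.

Under each hypothesis, the probability of the observed sequence is: P(data | r = 1) = (9/10)(1/10)(9/10)(9/10) = 0.0729; P(data | r = 4) = (6/10)(4/10)(6/10)(6/10) = 0.0864; P(data | r = 5) = (5/10)(5/10)(5/10)(5/10) = 0.0625; P(data | r = 7) = (3/10)(7/10)(3/10)(3/10) = 0.0189; P(data | r = 8) = (2/10)(8/10)(2/10)(2/10) = 0.0064.
Multiplying each by its prior: 1/5 · 0.0729 = 0.01458, 1/5 · 0.0864 = 0.01728, 1/5 · 0.0625 = 0.0125, 1/5 · 0.0189 = 0.00378, 1/5 · 0.0064 = 0.00128; with total 0.04942.
The posterior is then P(r = 1 | data) = 0.29502, P(r = 4 | data) = 0.34966, P(r = 5 | data) = 0.25293, P(r = 7 | data) = 0.076487, P(r = 8 | data) = 0.0259.
The predictive probability is P(white next | data) = (9/10)(0.29502) + (3/5)(0.34966) + (1/2)(0.25293) + (3/10)(0.076487) + (1/5)(0.0259) = 0.62991.

0.630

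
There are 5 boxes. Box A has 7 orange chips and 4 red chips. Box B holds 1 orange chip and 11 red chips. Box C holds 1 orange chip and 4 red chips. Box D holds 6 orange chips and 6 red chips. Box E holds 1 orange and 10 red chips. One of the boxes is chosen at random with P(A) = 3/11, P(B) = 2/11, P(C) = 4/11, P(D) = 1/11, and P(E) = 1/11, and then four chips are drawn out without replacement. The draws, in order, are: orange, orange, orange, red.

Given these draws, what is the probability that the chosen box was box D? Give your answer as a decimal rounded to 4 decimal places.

Compute the likelihood of the observed sequence for each case: P(data | box A) = (7/11)(6/10)(5/9)(4/8) = 7/66; P(data | box B) = (1/12)(0/11) = 0; P(data | box C) = (1/5)(0/4) = 0; P(data | box D) = (6/12)(5/11)(4/10)(6/9) = 2/33; P(data | box E) = (1/11)(0/10) = 0.
Multiplying each by its prior: 3/11 · 7/66 = 7/242, 2/11 · 0 = 0, 4/11 · 0 = 0, 1/11 · 2/33 = 2/363, 1/11 · 0 = 0; with total 25/726.
So P(box D | data) = (2/363) / (25/726) = 4/25.

0.1600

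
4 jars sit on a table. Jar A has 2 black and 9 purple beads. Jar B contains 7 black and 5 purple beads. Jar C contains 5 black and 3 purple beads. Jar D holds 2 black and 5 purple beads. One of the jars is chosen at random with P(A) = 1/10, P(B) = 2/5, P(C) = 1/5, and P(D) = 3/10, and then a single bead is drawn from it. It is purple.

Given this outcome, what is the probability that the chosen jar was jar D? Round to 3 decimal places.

0.398

Compute the likelihood of this draw for each case: P(data | jar A) = (9/11) = 0.81818; P(data | jar B) = (5/12) = 0.41667; P(data | jar C) = (3/8) = 0.375; P(data | jar D) = (5/7) = 0.71429.
Weighting by the prior gives 1/10 · 0.81818 = 0.081818, 2/5 · 0.41667 = 0.16667, 1/5 · 0.375 = 0.075, 3/10 · 0.71429 = 0.21429; these sum to 0.53777.
Therefore the posterior P(jar D | data) = (0.21429) / (0.53777) = 0.39847.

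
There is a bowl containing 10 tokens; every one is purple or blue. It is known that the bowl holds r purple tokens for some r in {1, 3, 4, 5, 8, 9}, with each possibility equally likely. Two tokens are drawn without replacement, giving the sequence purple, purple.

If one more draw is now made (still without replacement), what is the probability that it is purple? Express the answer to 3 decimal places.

0.700

The likelihood of the observed sequence under each hypothesis: P(data | r = 1) = (1/10)(0/9) = 0; P(data | r = 3) = (3/10)(2/9) = 1/15; P(data | r = 4) = (4/10)(3/9) = 2/15; P(data | r = 5) = (5/10)(4/9) = 2/9; P(data | r = 8) = (8/10)(7/9) = 28/45; P(data | r = 9) = (9/10)(8/9) = 4/5.
Weighting by the prior gives 1/6 · 0 = 0, 1/6 · 1/15 = 1/90, 1/6 · 2/15 = 1/45, 1/6 · 2/9 = 1/27, 1/6 · 28/45 = 14/135, 1/6 · 4/5 = 2/15; with total 83/270.
Normalising, the posterior is P(r = 1 | data) = 0, P(r = 3 | data) = 3/83, P(r = 4 | data) = 6/83, P(r = 5 | data) = 10/83, P(r = 8 | data) = 28/83, P(r = 9 | data) = 36/83.
So P(purple next | data) = Σ P(purple next | H) P(H | data) = (1/8)(3/83) + (1/4)(6/83) + (3/8)(10/83) + (3/4)(28/83) + (7/8)(36/83) = 465/664.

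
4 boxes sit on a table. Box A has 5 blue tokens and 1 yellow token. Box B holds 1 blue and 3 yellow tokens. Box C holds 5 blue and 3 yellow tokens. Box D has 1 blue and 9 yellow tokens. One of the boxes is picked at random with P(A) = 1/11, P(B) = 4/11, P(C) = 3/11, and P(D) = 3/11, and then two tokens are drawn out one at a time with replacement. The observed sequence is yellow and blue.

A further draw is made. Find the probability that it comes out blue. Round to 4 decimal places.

0.4134

Compute the likelihood of the observed sequence for each case: P(data | box A) = (1/6)(5/6) = 0.13889; P(data | box B) = (3/4)(1/4) = 0.1875; P(data | box C) = (3/8)(5/8) = 0.23438; P(data | box D) = (9/10)(1/10) = 0.09.
Multiplying each by its prior: 1/11 · 0.13889 = 0.012626, 4/11 · 0.1875 = 0.068182, 3/11 · 0.23438 = 0.06392, 3/11 · 0.09 = 0.024545; with total 0.16927.
Dividing through by the total gives posterior P(box A | data) = 0.074591, P(box B | data) = 0.40279, P(box C | data) = 0.37762, P(box D | data) = 0.145.
Averaging over the posterior, P(blue next | data) = (5/6)(0.074591) + (1/4)(0.40279) + (5/8)(0.37762) + (1/10)(0.145) = 0.41337.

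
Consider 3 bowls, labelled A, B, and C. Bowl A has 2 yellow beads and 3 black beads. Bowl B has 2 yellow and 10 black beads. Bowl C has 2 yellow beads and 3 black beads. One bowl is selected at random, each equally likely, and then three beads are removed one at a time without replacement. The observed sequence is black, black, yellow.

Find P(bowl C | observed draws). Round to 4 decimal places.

Under each hypothesis, the probability of the observed sequence is: P(data | bowl A) = (3/5)(2/4)(2/3) = 1/5; P(data | bowl B) = (10/12)(9/11)(2/10) = 3/22; P(data | bowl C) = (3/5)(2/4)(2/3) = 1/5.
Weighting by the prior gives 1/3 · 1/5 = 1/15, 1/3 · 3/22 = 1/22, 1/3 · 1/5 = 1/15; with total 59/330.
By Bayes' rule, P(bowl C | data) = (1/15) / (59/330) = 22/59.

0.3729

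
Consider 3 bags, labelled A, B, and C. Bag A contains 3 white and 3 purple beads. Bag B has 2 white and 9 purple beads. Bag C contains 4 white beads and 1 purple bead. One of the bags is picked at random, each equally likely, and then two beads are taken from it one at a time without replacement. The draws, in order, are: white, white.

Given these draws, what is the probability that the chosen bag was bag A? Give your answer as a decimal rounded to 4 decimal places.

0.2444

The likelihood of the observed sequence under each hypothesis: P(data | bag A) = (3/6)(2/5) = 1/5; P(data | bag B) = (2/11)(1/10) = 1/55; P(data | bag C) = (4/5)(3/4) = 3/5.
The prior-weighted likelihoods are 1/3 · 1/5 = 1/15, 1/3 · 1/55 = 1/165, 1/3 · 3/5 = 1/5; summing to 3/11.
By Bayes' rule, P(bag A | data) = (1/15) / (3/11) = 11/45.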